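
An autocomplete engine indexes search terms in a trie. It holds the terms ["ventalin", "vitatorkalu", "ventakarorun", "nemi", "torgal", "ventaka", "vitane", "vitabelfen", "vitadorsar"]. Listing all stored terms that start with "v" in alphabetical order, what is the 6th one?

DFS of the "v" subtree visits, in order: "ventaka", "ventakarorun", "ventalin", "vitabelfen", "vitadorsar", "vitane", "vitatorkalu"
The 6th is vitane.

vitane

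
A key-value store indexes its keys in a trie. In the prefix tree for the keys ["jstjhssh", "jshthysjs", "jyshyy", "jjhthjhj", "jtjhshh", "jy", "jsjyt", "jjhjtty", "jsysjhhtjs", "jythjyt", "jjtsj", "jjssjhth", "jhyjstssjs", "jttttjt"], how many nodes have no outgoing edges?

A leaf is a node with no children — equivalently, the end of a word that is not a proper prefix of any other stored word.
Those words: "jhyjstssjs", "jjhjtty", "jjhthjhj", "jjssjhth", "jjtsj", "jshthysjs", "jsjyt", "jstjhssh", "jsysjhhtjs", "jtjhshh", "jttttjt", "jyshyy", "jythjyt"
Leaf count: 13

13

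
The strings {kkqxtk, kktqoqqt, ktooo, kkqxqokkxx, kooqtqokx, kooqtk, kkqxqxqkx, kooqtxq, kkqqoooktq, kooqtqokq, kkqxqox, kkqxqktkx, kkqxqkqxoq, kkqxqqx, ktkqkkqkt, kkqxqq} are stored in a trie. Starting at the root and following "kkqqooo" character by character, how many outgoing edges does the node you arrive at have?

Follow the path "kkqqooo" to its node, then look at its outgoing edges.
Characters that immediately follow "kkqqooo" among the stored strings: {k}.
That node has 1 child edge.

1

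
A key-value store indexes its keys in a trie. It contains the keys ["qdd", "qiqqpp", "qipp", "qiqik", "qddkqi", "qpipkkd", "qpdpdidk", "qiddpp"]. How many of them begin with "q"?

8

Filter for entries beginning with "q":
Matches: "qdd", "qddkqi", "qiddpp", "qipp", "qiqik", "qiqqpp", "qpdpdidk", "qpipkkd"
Count: 8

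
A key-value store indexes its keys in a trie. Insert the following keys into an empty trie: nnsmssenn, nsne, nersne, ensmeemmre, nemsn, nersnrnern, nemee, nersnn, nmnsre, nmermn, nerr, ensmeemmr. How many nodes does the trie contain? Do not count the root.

48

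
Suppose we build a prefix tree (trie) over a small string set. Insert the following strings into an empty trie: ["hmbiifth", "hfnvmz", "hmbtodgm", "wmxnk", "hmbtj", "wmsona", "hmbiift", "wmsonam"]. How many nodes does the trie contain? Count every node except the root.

29

For each word, the new-node count is its length minus the longest prefix already in the trie:
  "hmbiifth" → 8 new (h, m, b, i, i, f, t, h)
  "hfnvmz" → prefix "h" already present; 5 new (f, n, v, m, z)
  "hmbtodgm" → prefix "hmb" already present; 5 new (t, o, d, g, m)
  "wmxnk" → 5 new (w, m, x, n, k)
  "hmbtj" → prefix "hmbt" already present; 1 new (j)
  "wmsona" → prefix "wm" already present; 4 new (s, o, n, a)
  "hmbiift" → prefix "hmbiift" already present; 0 new (none)
  "wmsonam" → prefix "wmsona" already present; 1 new (m)
Total nodes = 8 + 5 + 5 + 5 + 1 + 4 + 0 + 1 = 29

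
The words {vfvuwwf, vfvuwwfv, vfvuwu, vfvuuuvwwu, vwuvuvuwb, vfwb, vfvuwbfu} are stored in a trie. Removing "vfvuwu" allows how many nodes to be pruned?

1

Walk "vfvuwu" from the leaf back toward the root, removing each node that no remaining word uses.
The suffix "u" (1 node) is used only by "vfvuwu"; the node for "vfvuw" still has the child "w", so pruning stops there.
Nodes removed: 1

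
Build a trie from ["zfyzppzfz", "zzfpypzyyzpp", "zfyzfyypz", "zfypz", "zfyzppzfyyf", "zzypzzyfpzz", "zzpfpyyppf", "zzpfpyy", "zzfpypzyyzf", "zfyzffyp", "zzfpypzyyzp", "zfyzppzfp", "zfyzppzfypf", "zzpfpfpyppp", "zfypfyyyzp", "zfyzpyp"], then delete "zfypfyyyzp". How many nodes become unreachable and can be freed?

After clearing the end-marker at "zfypfyyyzp", prune upward until reaching a node still needed by another word.
The suffix "fyyyzp" (6 nodes) is used only by "zfypfyyyzp"; the node for "zfyp" still has the child "z", so pruning stops there.
Nodes removed: 6

6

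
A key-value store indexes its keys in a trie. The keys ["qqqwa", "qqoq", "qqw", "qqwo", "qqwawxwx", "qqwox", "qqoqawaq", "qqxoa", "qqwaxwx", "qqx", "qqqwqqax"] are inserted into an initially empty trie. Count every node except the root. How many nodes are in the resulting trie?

29

For each word, the new-node count is its length minus the longest prefix already in the trie:
  "qqqwa" → 5 new (q, q, q, w, a)
  "qqoq" → prefix "qq" already present; 2 new (o, q)
  "qqw" → prefix "qq" already present; 1 new (w)
  "qqwo" → prefix "qqw" already present; 1 new (o)
  "qqwawxwx" → prefix "qqw" already present; 5 new (a, w, x, w, x)
  "qqwox" → prefix "qqwo" already present; 1 new (x)
  "qqoqawaq" → prefix "qqoq" already present; 4 new (a, w, a, q)
  "qqxoa" → prefix "qq" already present; 3 new (x, o, a)
  "qqwaxwx" → prefix "qqwa" already present; 3 new (x, w, x)
  "qqx" → prefix "qqx" already present; 0 new (none)
  "qqqwqqax" → prefix "qqqw" already present; 4 new (q, q, a, x)
Total nodes = 5 + 2 + 1 + 1 + 5 + 1 + 4 + 3 + 3 + 0 + 4 = 29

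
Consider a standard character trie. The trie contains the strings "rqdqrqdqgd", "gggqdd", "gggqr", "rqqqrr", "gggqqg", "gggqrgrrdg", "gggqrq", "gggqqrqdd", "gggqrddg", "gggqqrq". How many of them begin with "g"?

8

Filter for entries beginning with "g":
Words under "g": gggqdd, gggqqg, gggqqrq, gggqqrqdd, gggqr, gggqrddg, gggqrgrrdg, gggqrq
Count: 8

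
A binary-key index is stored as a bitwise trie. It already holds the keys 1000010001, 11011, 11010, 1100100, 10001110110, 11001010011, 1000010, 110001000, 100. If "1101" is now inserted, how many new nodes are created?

0

"1101" is already a full path in the trie; only an end-marker is added.
No new nodes are needed: 0.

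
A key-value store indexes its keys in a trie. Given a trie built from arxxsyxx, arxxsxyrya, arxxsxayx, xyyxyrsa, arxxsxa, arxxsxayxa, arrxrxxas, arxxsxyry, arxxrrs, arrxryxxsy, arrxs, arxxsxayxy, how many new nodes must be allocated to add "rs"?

2

No existing word starts with "r", so every character of "rs" needs a new node.
2 − 0 = 2 new nodes.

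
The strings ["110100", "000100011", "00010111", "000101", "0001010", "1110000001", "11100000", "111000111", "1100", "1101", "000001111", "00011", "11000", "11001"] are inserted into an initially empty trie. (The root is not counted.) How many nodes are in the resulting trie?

Count nodes per top-level branch (shared prefixes stored once):
  '0'-branch (000001111, 000100011, 000101, 0001010, 00010111, 00011): 20 nodes
  '1'-branch (1100, 11000, 11001, 1101, 110100, 11100000, 1110000001, 111000111): 20 nodes
Sum: 40

40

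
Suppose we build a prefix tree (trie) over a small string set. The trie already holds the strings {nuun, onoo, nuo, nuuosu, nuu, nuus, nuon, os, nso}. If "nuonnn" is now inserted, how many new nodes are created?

2

"nuon" is already a path in the trie; the remaining "nn" must be added.
So 6 − 4 = 2 new nodes.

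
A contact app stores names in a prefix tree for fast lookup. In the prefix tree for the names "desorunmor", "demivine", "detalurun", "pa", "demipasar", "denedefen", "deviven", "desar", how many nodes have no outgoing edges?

Leaves are exactly the stored words that no other stored word extends.
Those words: "demipasar", "demivine", "denedefen", "desar", "desorunmor", "detalurun", "deviven", "pa"
Leaf count: 8

8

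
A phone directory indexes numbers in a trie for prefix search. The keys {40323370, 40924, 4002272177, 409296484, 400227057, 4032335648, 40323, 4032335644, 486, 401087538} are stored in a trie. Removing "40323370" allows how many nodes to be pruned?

2

A node on "40323370"'s path can go only if nothing else ends at it or branches off below it.
The suffix "70" (2 nodes) is used only by "40323370"; the node for "403233" still has the child "5", so pruning stops there.
Nodes removed: 2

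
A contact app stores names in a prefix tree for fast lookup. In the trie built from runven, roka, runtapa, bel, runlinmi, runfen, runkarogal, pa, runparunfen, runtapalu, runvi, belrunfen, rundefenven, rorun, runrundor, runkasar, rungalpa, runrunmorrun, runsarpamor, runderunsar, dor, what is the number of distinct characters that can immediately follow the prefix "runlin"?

Walk "runlin" from the root, arriving at one node.
Distinct next characters after "runlin": m.
That node has 1 child edge.

1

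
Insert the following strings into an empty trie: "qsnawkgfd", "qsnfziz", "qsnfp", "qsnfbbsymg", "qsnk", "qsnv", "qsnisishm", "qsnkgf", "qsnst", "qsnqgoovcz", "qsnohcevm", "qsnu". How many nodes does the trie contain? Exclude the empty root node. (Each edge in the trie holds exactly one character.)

46

Insert word by word; a character creates a node only if that edge doesn't already exist:
  "qsnawkgfd" → 9 new (q, s, n, a, w, k, g, f, d)
  "qsnfziz" → prefix "qsn" already present; 4 new (f, z, i, z)
  "qsnfp" → prefix "qsnf" already present; 1 new (p)
  "qsnfbbsymg" → prefix "qsnf" already present; 6 new (b, b, s, y, m, g)
  "qsnk" → prefix "qsn" already present; 1 new (k)
  "qsnv" → prefix "qsn" already present; 1 new (v)
  "qsnisishm" → prefix "qsn" already present; 6 new (i, s, i, s, h, m)
  "qsnkgf" → prefix "qsnk" already present; 2 new (g, f)
  "qsnst" → prefix "qsn" already present; 2 new (s, t)
  "qsnqgoovcz" → prefix "qsn" already present; 7 new (q, g, o, o, v, c, z)
  "qsnohcevm" → prefix "qsn" already present; 6 new (o, h, c, e, v, m)
  "qsnu" → prefix "qsn" already present; 1 new (u)
Total nodes = 9 + 4 + 1 + 6 + 1 + 1 + 6 + 2 + 2 + 7 + 6 + 1 = 46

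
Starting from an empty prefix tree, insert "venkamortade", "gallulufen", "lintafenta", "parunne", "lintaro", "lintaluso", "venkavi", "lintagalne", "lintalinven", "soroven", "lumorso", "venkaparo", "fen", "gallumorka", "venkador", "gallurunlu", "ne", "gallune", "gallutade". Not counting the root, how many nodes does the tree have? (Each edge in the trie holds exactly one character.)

Count nodes per top-level branch (shared prefixes stored once):
  'f'-branch (fen): 3 nodes
  'g'-branch (gallulufen, gallumorka, gallune, gallurunlu, gallutade): 26 nodes
  'l'-branch (lintafenta, lintagalne, lintalinven, lintaluso, lintaro, lumorso): 32 nodes
  'n'-branch (ne): 2 nodes
  'p'-branch (parunne): 7 nodes
  's'-branch (soroven): 7 nodes
  'v'-branch (venkador, venkamortade, venkaparo, venkavi): 21 nodes
Sum: 98

98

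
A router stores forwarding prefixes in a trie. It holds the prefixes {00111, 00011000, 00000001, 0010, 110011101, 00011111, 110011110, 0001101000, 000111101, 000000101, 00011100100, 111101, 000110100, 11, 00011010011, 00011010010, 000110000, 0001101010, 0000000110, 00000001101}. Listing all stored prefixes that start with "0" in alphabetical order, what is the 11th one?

0001101010

Words with prefix "0", in lexicographic order: "00000001", "0000000110", "00000001101", "000000101", "00011000", "000110000", "000110100", "0001101000", "00011010010", "00011010011", "0001101010", "00011100100", "000111101", "00011111", "0010", "00111"
The 11th is 0001101010.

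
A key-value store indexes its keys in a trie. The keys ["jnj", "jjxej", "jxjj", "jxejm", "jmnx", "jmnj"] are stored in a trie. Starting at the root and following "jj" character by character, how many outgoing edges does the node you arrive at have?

Follow the path "jj" to its node, then look at its outgoing edges.
Distinct next characters after "jj": x.
That node has 1 child edge.

1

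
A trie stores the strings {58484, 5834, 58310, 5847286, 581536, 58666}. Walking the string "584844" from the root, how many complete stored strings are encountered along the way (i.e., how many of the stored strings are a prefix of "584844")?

Check each prefix of "584844" against the stored set — each match is an end-marker on the path.
Prefixes of the query that are stored words: "58484"
Count: 1

1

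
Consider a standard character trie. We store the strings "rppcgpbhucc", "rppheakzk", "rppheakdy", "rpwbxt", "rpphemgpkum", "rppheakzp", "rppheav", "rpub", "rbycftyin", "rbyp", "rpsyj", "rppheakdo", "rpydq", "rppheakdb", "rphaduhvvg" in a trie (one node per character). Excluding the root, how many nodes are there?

Count nodes per top-level branch (shared prefixes stored once):
  'r'-branch (rbycftyin, rbyp, rphaduhvvg, rppcgpbhucc, rppheakdb, rppheakdo, rppheakdy, rppheakzk, rppheakzp, rppheav, rpphemgpkum, rpsyj, rpub, rpwbxt, rpydq): 58 nodes
Sum: 58

58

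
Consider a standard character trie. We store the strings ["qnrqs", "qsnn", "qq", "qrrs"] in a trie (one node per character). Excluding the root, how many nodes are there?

For each word, the new-node count is its length minus the longest prefix already in the trie:
  "qnrqs" → 5 new (q, n, r, q, s)
  "qsnn" → prefix "q" already present; 3 new (s, n, n)
  "qq" → prefix "q" already present; 1 new (q)
  "qrrs" → prefix "q" already present; 3 new (r, r, s)
Total nodes = 5 + 3 + 1 + 3 = 12

12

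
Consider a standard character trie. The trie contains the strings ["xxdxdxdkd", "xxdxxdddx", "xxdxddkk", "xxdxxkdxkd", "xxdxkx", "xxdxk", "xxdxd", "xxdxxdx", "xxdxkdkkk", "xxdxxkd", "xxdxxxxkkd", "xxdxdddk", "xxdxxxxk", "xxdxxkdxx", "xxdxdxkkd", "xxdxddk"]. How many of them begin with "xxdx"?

16

Walk to "xxdx"; the words in its subtree are exactly those with that prefix.
Matches: "xxdxd", "xxdxdddk", "xxdxddk", "xxdxddkk", "xxdxdxdkd", "xxdxdxkkd", "xxdxk", "xxdxkdkkk", "xxdxkx", "xxdxxdddx", "xxdxxdx", "xxdxxkd", "xxdxxkdxkd", "xxdxxkdxx", "xxdxxxxk", "xxdxxxxkkd"
Count: 16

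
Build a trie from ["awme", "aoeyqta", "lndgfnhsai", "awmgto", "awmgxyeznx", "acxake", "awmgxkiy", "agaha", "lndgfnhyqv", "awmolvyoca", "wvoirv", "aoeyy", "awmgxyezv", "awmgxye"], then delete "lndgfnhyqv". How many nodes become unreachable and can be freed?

Walk "lndgfnhyqv" from the leaf back toward the root, removing each node that no remaining word uses.
The suffix "yqv" (3 nodes) is used only by "lndgfnhyqv"; the node for "lndgfnh" still has the child "s", so pruning stops there.
Nodes removed: 3

3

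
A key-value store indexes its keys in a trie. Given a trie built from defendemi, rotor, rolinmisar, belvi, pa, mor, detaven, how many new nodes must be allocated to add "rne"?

2

The longest prefix of "rne" already in the trie is "r" (length 1).
Each of the 2 remaining characters creates one node.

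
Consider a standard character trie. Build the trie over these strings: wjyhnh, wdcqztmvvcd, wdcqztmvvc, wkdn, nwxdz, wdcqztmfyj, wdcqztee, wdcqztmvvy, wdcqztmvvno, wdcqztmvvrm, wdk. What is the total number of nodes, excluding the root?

Trie structure (* marks end of a word):
(root)
├─ n
│  └─ w
│     └─ x
│        └─ d
│           └─ z *
└─ w
   ├─ d
   │  ├─ c
   │  │  └─ q
   │  │     └─ z
   │  │        └─ t
   │  │           ├─ e
   │  │           │  └─ e *
   │  │           └─ m
   │  │              ├─ f
   │  │              │  └─ y
   │  │              │     └─ j *
   │  │              └─ v
   │  │                 └─ v
   │  │                    ├─ c *
   │  │                    │  └─ d *
   │  │                    ├─ n
   │  │                    │  └─ o *
   │  │                    ├─ r
   │  │                    │  └─ m *
   │  │                    └─ y *
   │  └─ k *
   ├─ j
   │  └─ y
   │     └─ h
   │        └─ n
   │           └─ h *
   └─ k
      └─ d
         └─ n *
Counting every labelled node above: 35.

35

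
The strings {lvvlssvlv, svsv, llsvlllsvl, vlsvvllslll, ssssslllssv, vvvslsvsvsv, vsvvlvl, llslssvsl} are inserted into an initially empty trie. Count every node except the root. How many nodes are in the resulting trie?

Insert word by word; a character creates a node only if that edge doesn't already exist:
  "lvvlssvlv" → 9 new (l, v, v, l, s, s, v, l, v)
  "svsv" → 4 new (s, v, s, v)
  "llsvlllsvl" → prefix "l" already present; 9 new (l, s, v, l, l, l, s, v, l)
  "vlsvvllslll" → 11 new (v, l, s, v, v, l, l, s, l, l, l)
  "ssssslllssv" → prefix "s" already present; 10 new (s, s, s, s, l, l, l, s, s, v)
  "vvvslsvsvsv" → prefix "v" already present; 10 new (v, v, s, l, s, v, s, v, s, v)
  "vsvvlvl" → prefix "v" already present; 6 new (s, v, v, l, v, l)
  "llslssvsl" → prefix "lls" already present; 6 new (l, s, s, v, s, l)
Total nodes = 9 + 4 + 9 + 11 + 10 + 10 + 6 + 6 = 65

65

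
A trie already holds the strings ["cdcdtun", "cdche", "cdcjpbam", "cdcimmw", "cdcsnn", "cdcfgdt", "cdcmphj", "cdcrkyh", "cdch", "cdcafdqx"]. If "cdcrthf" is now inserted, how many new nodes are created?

The longest prefix of "cdcrthf" already in the trie is "cdcr" (length 4).
Each of the 3 remaining characters creates one node.

3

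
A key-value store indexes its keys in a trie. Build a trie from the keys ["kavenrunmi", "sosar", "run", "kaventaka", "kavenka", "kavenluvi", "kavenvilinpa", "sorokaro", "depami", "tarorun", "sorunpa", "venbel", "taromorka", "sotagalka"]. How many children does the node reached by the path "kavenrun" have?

Walk "kavenrun" from the root, arriving at one node.
Distinct next characters after "kavenrun": m.
That node has 1 child edge.

1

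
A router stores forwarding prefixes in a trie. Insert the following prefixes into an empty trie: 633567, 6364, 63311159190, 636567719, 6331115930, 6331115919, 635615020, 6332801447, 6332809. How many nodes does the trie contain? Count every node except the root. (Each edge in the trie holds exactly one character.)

39

Trie structure (* marks end of a word):
(root)
└─ 6
   └─ 3
      ├─ 3
      │  ├─ 1
      │  │  └─ 1
      │  │     └─ 1
      │  │        └─ 5
      │  │           └─ 9
      │  │              ├─ 1
      │  │              │  └─ 9 *
      │  │              │     └─ 0 *
      │  │              └─ 3
      │  │                 └─ 0 *
      │  ├─ 2
      │  │  └─ 8
      │  │     └─ 0
      │  │        ├─ 1
      │  │        │  └─ 4
      │  │        │     └─ 4
      │  │        │        └─ 7 *
      │  │        └─ 9 *
      │  └─ 5
      │     └─ 6
      │        └─ 7 *
      ├─ 5
      │  └─ 6
      │     └─ 1
      │        └─ 5
      │           └─ 0
      │              └─ 2
      │                 └─ 0 *
      └─ 6
         ├─ 4 *
         └─ 5
            └─ 6
               └─ 7
                  └─ 7
                     └─ 1
                        └─ 9 *
Counting every labelled node above: 39.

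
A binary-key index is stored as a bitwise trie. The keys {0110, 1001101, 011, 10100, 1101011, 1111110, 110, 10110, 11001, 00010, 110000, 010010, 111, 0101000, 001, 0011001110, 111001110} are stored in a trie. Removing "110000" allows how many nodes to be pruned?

Walk "110000" from the leaf back toward the root, removing each node that no remaining word uses.
The suffix "00" (2 nodes) is used only by "110000"; the node for "1100" still has the child "1", so pruning stops there.
Nodes removed: 2

2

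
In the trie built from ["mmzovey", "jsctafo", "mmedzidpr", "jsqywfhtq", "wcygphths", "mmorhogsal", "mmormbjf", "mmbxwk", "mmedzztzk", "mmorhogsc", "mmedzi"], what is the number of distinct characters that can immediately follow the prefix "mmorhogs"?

2

Walk "mmorhogs" from the root, arriving at one node.
Characters that immediately follow "mmorhogs" among the stored strings: {a, c}.
That node has 2 child edges.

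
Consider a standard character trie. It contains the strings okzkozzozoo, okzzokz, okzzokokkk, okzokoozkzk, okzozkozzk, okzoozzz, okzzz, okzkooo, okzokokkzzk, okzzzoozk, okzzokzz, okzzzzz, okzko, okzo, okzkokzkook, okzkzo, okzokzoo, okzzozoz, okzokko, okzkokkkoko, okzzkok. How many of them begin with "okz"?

21

Walk to "okz"; the words in its subtree are exactly those with that prefix.
Matches: "okzko", "okzkokkkoko", "okzkokzkook", "okzkooo", "okzkozzozoo", "okzkzo", "okzo", "okzokko", "okzokokkzzk", "okzokoozkzk", "okzokzoo", "okzoozzz", "okzozkozzk", "okzzkok", "okzzokokkk", "okzzokz", "okzzokzz", "okzzozoz", "okzzz", "okzzzoozk", "okzzzzz"
Count: 21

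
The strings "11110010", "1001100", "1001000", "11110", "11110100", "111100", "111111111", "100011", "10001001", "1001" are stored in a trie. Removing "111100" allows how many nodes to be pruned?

A node on "111100"'s path can go only if nothing else ends at it or branches off below it.
Every node on "111100" is still needed (e.g. by "11110010"), so nothing is freed.
Nodes removed: 0

0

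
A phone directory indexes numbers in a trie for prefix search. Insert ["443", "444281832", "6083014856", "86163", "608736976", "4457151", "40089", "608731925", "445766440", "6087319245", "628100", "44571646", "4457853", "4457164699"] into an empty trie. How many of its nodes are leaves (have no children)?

13

Leaves are exactly the stored words that no other stored word extends.
Those words: "40089", "443", "444281832", "4457151", "4457164699", "445766440", "4457853", "6083014856", "6087319245", "608731925", "608736976", "628100", "86163"
Leaf count: 13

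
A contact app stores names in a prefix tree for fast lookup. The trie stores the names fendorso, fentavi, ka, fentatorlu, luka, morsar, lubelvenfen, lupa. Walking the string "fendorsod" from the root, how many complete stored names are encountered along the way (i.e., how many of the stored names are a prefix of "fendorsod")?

Check each prefix of "fendorsod" against the stored set — each match is an end-marker on the path.
Prefixes of the query that are stored words: "fendorso"
Count: 1

1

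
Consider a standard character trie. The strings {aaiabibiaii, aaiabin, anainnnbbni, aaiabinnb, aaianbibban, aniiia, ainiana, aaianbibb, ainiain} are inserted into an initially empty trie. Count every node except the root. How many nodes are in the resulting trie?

43

Trace insertions, counting only characters that open a new branch:
  "aaiabibiaii" → 11 new (a, a, i, a, b, i, b, i, a, i, i)
  "aaiabin" → prefix "aaiabi" already present; 1 new (n)
  "anainnnbbni" → prefix "a" already present; 10 new (n, a, i, n, n, n, b, b, n, i)
  "aaiabinnb" → prefix "aaiabin" already present; 2 new (n, b)
  "aaianbibban" → prefix "aaia" already present; 7 new (n, b, i, b, b, a, n)
  "aniiia" → prefix "an" already present; 4 new (i, i, i, a)
  "ainiana" → prefix "a" already present; 6 new (i, n, i, a, n, a)
  "aaianbibb" → prefix "aaianbibb" already present; 0 new (none)
  "ainiain" → prefix "ainia" already present; 2 new (i, n)
Total nodes = 11 + 1 + 10 + 2 + 7 + 4 + 6 + 0 + 2 = 43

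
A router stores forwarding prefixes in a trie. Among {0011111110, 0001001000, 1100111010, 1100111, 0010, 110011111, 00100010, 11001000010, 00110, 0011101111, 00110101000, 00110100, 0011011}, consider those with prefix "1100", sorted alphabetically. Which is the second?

1100111

Filter for "1100…" and sort: "11001000010", "1100111", "1100111010", "110011111"
Position 2: 1100111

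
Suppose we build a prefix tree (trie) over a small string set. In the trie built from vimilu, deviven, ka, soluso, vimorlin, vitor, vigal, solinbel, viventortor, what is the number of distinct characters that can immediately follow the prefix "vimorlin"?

The children of the "vimorlin" node are the distinct next characters among strings starting with "vimorlin".
No stored string extends past "vimorlin".
That node has 0 child edges.

0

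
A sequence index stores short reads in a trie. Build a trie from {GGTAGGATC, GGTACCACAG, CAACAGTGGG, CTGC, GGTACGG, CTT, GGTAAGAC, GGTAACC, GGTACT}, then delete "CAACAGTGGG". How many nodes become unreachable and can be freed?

9

Walk "CAACAGTGGG" from the leaf back toward the root, removing each node that no remaining word uses.
The suffix "AACAGTGGG" (9 nodes) is used only by "CAACAGTGGG"; the node for "C" still has the child "T", so pruning stops there.
Nodes removed: 9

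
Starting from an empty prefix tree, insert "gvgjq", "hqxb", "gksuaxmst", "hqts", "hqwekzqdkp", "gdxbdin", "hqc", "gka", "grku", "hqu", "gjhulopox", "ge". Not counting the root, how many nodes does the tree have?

48

Insert word by word; a character creates a node only if that edge doesn't already exist:
  "gvgjq" → 5 new (g, v, g, j, q)
  "hqxb" → 4 new (h, q, x, b)
  "gksuaxmst" → prefix "g" already present; 8 new (k, s, u, a, x, m, s, t)
  "hqts" → prefix "hq" already present; 2 new (t, s)
  "hqwekzqdkp" → prefix "hq" already present; 8 new (w, e, k, z, q, d, k, p)
  "gdxbdin" → prefix "g" already present; 6 new (d, x, b, d, i, n)
  "hqc" → prefix "hq" already present; 1 new (c)
  "gka" → prefix "gk" already present; 1 new (a)
  "grku" → prefix "g" already present; 3 new (r, k, u)
  "hqu" → prefix "hq" already present; 1 new (u)
  "gjhulopox" → prefix "g" already present; 8 new (j, h, u, l, o, p, o, x)
  "ge" → prefix "g" already present; 1 new (e)
Total nodes = 5 + 4 + 8 + 2 + 8 + 6 + 1 + 1 + 3 + 1 + 8 + 1 = 48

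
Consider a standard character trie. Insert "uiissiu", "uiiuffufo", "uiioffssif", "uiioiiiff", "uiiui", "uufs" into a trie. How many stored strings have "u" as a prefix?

Filter for entries beginning with "u":
Words under "u": uiioffssif, uiioiiiff, uiissiu, uiiuffufo, uiiui, uufs
Count: 6

6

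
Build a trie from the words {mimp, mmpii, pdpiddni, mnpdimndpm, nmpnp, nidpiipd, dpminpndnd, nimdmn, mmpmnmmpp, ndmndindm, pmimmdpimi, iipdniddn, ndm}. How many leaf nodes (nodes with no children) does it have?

A leaf is a node with no children — equivalently, the end of a word that is not a proper prefix of any other stored word.
Those words: "dpminpndnd", "iipdniddn", "mimp", "mmpii", "mmpmnmmpp", "mnpdimndpm", "ndmndindm", "nidpiipd", "nimdmn", "nmpnp", "pdpiddni", "pmimmdpimi"
Leaf count: 12

12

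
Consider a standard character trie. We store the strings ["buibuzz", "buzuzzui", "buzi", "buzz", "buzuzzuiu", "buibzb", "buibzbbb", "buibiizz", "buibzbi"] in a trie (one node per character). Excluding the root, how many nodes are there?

Count nodes per top-level branch (shared prefixes stored once):
  'b'-branch (buibiizz, buibuzz, buibzb, buibzbbb, buibzbi, buzi, buzuzzui, buzuzzuiu, buzz): 25 nodes
Sum: 25

25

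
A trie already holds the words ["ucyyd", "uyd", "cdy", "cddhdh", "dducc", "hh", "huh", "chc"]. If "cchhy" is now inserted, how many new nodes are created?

4

Walking "cchhy" from the root, the first 1 characters ("c") follow existing edges; "c" is the first miss.
So 5 − 1 = 4 new nodes.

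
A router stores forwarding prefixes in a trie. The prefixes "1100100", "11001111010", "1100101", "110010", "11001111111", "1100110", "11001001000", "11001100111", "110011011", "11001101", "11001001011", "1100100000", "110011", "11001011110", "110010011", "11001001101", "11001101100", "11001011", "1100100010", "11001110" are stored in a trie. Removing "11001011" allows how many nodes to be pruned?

0

A node on "11001011"'s path can go only if nothing else ends at it or branches off below it.
Every node on "11001011" is still needed (e.g. by "11001011110"), so nothing is freed.
Nodes removed: 0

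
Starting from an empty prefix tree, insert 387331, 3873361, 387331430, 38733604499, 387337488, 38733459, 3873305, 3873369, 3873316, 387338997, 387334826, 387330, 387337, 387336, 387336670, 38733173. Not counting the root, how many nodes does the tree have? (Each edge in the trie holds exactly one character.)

Trace insertions, counting only characters that open a new branch:
  "387331" → 6 new (3, 8, 7, 3, 3, 1)
  "3873361" → prefix "38733" already present; 2 new (6, 1)
  "387331430" → prefix "387331" already present; 3 new (4, 3, 0)
  "38733604499" → prefix "387336" already present; 5 new (0, 4, 4, 9, 9)
  "387337488" → prefix "38733" already present; 4 new (7, 4, 8, 8)
  "38733459" → prefix "38733" already present; 3 new (4, 5, 9)
  "3873305" → prefix "38733" already present; 2 new (0, 5)
  "3873369" → prefix "387336" already present; 1 new (9)
  "3873316" → prefix "387331" already present; 1 new (6)
  "387338997" → prefix "38733" already present; 4 new (8, 9, 9, 7)
  "387334826" → prefix "387334" already present; 3 new (8, 2, 6)
  "387330" → prefix "387330" already present; 0 new (none)
  "387337" → prefix "387337" already present; 0 new (none)
  "387336" → prefix "387336" already present; 0 new (none)
  "387336670" → prefix "387336" already present; 3 new (6, 7, 0)
  "38733173" → prefix "387331" already present; 2 new (7, 3)
Total nodes = 6 + 2 + 3 + 5 + 4 + 3 + 2 + 1 + 1 + 4 + 3 + 0 + 0 + 0 + 3 + 2 = 39

39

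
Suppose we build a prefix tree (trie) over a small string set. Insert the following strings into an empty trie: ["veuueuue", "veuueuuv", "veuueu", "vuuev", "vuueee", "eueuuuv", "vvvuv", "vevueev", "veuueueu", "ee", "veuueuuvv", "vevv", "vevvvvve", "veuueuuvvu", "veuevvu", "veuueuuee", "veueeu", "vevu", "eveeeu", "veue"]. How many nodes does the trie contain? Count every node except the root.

Count nodes per top-level branch (shared prefixes stored once):
  'e'-branch (ee, eueuuuv, eveeeu): 13 nodes
  'v'-branch (veue, veueeu, veuevvu, veuueu, veuueueu, veuueuue, veuueuuee, veuueuuv, veuueuuvv, veuueuuvvu, vevu, vevueev, vevv, vevvvvve, vuueee, vuuev, vvvuv): 40 nodes
Sum: 53

53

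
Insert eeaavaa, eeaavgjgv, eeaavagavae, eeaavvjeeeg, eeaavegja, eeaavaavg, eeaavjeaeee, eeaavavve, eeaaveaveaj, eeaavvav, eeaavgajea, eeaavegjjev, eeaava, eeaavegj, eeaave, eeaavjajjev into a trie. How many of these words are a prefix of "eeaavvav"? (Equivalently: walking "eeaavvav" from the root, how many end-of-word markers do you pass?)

Check each prefix of "eeaavvav" against the stored set — each match is an end-marker on the path.
Prefixes of the query that are stored words: "eeaavvav"
Count: 1

1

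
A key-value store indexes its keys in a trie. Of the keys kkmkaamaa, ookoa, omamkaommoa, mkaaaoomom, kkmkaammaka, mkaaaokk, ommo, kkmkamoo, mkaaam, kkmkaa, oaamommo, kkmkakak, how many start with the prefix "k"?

5

Walk to "k"; the words in its subtree are exactly those with that prefix.
Matches: "kkmkaa", "kkmkaamaa", "kkmkaammaka", "kkmkakak", "kkmkamoo"
Count: 5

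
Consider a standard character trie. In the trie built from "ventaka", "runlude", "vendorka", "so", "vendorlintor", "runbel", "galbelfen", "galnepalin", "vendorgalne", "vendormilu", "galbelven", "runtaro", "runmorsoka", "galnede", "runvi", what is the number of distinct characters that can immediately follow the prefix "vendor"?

4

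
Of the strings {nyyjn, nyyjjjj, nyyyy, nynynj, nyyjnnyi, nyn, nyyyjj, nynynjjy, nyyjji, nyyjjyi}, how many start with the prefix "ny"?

10

Traverse to the node for "ny", then collect every word in that subtree.
Matches: "nyn", "nynynj", "nynynjjy", "nyyjji", "nyyjjjj", "nyyjjyi", "nyyjn", "nyyjnnyi", "nyyyjj", "nyyyy"
Count: 10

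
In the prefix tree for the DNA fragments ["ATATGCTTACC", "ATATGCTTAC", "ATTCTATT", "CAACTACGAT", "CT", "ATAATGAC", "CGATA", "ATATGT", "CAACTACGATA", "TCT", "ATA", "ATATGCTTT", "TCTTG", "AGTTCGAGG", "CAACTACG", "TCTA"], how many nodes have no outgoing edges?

11

A leaf is a node with no children — equivalently, the end of a word that is not a proper prefix of any other stored word.
Those words: "AGTTCGAGG", "ATAATGAC", "ATATGCTTACC", "ATATGCTTT", "ATATGT", "ATTCTATT", "CAACTACGATA", "CGATA", "CT", "TCTA", "TCTTG"
Leaf count: 11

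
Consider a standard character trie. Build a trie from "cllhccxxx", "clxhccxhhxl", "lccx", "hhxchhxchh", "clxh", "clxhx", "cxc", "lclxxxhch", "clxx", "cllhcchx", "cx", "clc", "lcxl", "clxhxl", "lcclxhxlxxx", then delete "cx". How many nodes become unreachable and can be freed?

0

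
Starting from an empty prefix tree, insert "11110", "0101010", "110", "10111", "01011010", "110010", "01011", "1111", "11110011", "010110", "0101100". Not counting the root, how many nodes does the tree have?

28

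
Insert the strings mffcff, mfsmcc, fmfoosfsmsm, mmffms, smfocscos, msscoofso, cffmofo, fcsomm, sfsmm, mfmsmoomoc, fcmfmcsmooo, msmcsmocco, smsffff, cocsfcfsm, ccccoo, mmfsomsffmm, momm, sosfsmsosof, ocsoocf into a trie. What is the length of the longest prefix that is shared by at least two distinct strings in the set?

Look for the deepest trie node that still has at least two words in its subtree.
"mmffms" and "mmfsomsffmm" agree on "mmf" (3 characters) before diverging; nothing deeper is shared.
Longest shared-prefix length: 3

3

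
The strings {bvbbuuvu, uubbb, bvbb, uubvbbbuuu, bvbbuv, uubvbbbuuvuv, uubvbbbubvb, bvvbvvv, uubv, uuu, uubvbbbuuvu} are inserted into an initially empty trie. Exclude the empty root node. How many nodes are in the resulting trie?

33

Count nodes per top-level branch (shared prefixes stored once):
  'b'-branch (bvbb, bvbbuuvu, bvbbuv, bvvbvvv): 14 nodes
  'u'-branch (uubbb, uubv, uubvbbbubvb, uubvbbbuuu, uubvbbbuuvu, uubvbbbuuvuv, uuu): 19 nodes
Sum: 33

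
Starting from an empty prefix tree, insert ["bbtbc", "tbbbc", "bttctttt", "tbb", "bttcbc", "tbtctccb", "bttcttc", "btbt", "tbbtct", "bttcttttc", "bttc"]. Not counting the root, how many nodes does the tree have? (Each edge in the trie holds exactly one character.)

Trace insertions, counting only characters that open a new branch:
  "bbtbc" → 5 new (b, b, t, b, c)
  "tbbbc" → 5 new (t, b, b, b, c)
  "bttctttt" → prefix "b" already present; 7 new (t, t, c, t, t, t, t)
  "tbb" → prefix "tbb" already present; 0 new (none)
  "bttcbc" → prefix "bttc" already present; 2 new (b, c)
  "tbtctccb" → prefix "tb" already present; 6 new (t, c, t, c, c, b)
  "bttcttc" → prefix "bttctt" already present; 1 new (c)
  "btbt" → prefix "bt" already present; 2 new (b, t)
  "tbbtct" → prefix "tbb" already present; 3 new (t, c, t)
  "bttcttttc" → prefix "bttctttt" already present; 1 new (c)
  "bttc" → prefix "bttc" already present; 0 new (none)
Total nodes = 5 + 5 + 7 + 0 + 2 + 6 + 1 + 2 + 3 + 1 + 0 = 32

32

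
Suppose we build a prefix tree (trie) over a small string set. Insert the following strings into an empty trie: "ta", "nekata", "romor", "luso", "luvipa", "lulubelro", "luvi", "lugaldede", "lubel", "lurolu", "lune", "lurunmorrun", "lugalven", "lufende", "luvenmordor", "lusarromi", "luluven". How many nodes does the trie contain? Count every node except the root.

Insert word by word; a character creates a node only if that edge doesn't already exist:
  "ta" → 2 new (t, a)
  "nekata" → 6 new (n, e, k, a, t, a)
  "romor" → 5 new (r, o, m, o, r)
  "luso" → 4 new (l, u, s, o)
  "luvipa" → prefix "lu" already present; 4 new (v, i, p, a)
  "lulubelro" → prefix "lu" already present; 7 new (l, u, b, e, l, r, o)
  "luvi" → prefix "luvi" already present; 0 new (none)
  "lugaldede" → prefix "lu" already present; 7 new (g, a, l, d, e, d, e)
  "lubel" → prefix "lu" already present; 3 new (b, e, l)
  "lurolu" → prefix "lu" already present; 4 new (r, o, l, u)
  "lune" → prefix "lu" already present; 2 new (n, e)
  "lurunmorrun" → prefix "lur" already present; 8 new (u, n, m, o, r, r, u, n)
  "lugalven" → prefix "lugal" already present; 3 new (v, e, n)
  "lufende" → prefix "lu" already present; 5 new (f, e, n, d, e)
  "luvenmordor" → prefix "luv" already present; 8 new (e, n, m, o, r, d, o, r)
  "lusarromi" → prefix "lus" already present; 6 new (a, r, r, o, m, i)
  "luluven" → prefix "lulu" already present; 3 new (v, e, n)
Total nodes = 2 + 6 + 5 + 4 + 4 + 7 + 0 + 7 + 3 + 4 + 2 + 8 + 3 + 5 + 8 + 6 + 3 = 77

77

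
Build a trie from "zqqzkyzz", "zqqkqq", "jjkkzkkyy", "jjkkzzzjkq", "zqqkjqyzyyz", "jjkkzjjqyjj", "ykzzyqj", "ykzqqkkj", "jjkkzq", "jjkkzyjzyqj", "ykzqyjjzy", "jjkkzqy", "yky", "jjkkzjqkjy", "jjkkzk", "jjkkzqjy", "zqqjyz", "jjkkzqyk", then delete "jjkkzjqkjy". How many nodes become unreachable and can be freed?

4

A node on "jjkkzjqkjy"'s path can go only if nothing else ends at it or branches off below it.
The suffix "qkjy" (4 nodes) is used only by "jjkkzjqkjy"; the node for "jjkkzj" still has the child "j", so pruning stops there.
Nodes removed: 4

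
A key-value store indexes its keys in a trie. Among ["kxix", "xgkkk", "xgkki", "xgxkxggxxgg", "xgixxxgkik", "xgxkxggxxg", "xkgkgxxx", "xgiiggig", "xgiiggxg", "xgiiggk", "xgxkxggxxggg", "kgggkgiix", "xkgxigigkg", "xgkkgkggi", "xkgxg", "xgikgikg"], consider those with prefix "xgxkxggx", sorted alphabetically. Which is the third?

xgxkxggxxggg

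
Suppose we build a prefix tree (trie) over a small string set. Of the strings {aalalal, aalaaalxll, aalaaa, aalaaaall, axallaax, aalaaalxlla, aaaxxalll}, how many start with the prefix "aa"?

Traverse to the node for "aa", then collect every word in that subtree.
Matches: "aaaxxalll", "aalaaa", "aalaaaall", "aalaaalxll", "aalaaalxlla", "aalalal"
Count: 6

6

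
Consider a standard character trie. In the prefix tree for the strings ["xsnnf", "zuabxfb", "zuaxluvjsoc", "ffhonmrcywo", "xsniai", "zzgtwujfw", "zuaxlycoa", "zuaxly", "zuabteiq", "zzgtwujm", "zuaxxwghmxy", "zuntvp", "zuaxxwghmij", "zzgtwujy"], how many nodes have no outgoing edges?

13

Leaves are exactly the stored words that no other stored word extends.
Those words: "ffhonmrcywo", "xsniai", "xsnnf", "zuabteiq", "zuabxfb", "zuaxluvjsoc", "zuaxlycoa", "zuaxxwghmij", "zuaxxwghmxy", "zuntvp", "zzgtwujfw", "zzgtwujm", "zzgtwujy"
Leaf count: 13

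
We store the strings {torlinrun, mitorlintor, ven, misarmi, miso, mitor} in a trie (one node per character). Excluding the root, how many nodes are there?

29

Count nodes per top-level branch (shared prefixes stored once):
  'm'-branch (misarmi, miso, mitor, mitorlintor): 17 nodes
  't'-branch (torlinrun): 9 nodes
  'v'-branch (ven): 3 nodes
Sum: 29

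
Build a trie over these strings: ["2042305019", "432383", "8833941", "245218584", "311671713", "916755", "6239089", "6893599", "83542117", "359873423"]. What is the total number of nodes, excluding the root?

For each word, the new-node count is its length minus the longest prefix already in the trie:
  "2042305019" → 10 new (2, 0, 4, 2, 3, 0, 5, 0, 1, 9)
  "432383" → 6 new (4, 3, 2, 3, 8, 3)
  "8833941" → 7 new (8, 8, 3, 3, 9, 4, 1)
  "245218584" → prefix "2" already present; 8 new (4, 5, 2, 1, 8, 5, 8, 4)
  "311671713" → 9 new (3, 1, 1, 6, 7, 1, 7, 1, 3)
  "916755" → 6 new (9, 1, 6, 7, 5, 5)
  "6239089" → 7 new (6, 2, 3, 9, 0, 8, 9)
  "6893599" → prefix "6" already present; 6 new (8, 9, 3, 5, 9, 9)
  "83542117" → prefix "8" already present; 7 new (3, 5, 4, 2, 1, 1, 7)
  "359873423" → prefix "3" already present; 8 new (5, 9, 8, 7, 3, 4, 2, 3)
Total nodes = 10 + 6 + 7 + 8 + 9 + 6 + 7 + 6 + 7 + 8 = 74

74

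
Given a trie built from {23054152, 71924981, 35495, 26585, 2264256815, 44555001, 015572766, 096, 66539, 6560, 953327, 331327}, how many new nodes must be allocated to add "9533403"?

"9533" is already a path in the trie; the remaining "403" must be added.
So 7 − 4 = 3 new nodes.

3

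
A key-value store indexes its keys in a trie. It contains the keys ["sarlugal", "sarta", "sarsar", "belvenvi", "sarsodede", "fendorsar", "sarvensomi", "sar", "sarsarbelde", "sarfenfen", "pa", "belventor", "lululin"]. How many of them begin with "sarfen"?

1

Filter for entries beginning with "sarfen":
Words under "sarfen": sarfenfen
Count: 1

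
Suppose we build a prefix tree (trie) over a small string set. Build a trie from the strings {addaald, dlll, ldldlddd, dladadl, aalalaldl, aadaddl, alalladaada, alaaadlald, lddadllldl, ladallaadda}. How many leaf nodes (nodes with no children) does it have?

Leaves are exactly the stored words that no other stored word extends.
Those words: "aadaddl", "aalalaldl", "addaald", "alaaadlald", "alalladaada", "dladadl", "dlll", "ladallaadda", "lddadllldl", "ldldlddd"
Leaf count: 10

10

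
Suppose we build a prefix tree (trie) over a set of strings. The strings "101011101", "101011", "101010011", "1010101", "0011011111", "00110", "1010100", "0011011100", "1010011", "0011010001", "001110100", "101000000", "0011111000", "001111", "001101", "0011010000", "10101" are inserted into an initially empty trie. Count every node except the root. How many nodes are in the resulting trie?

48

Insert word by word; a character creates a node only if that edge doesn't already exist:
  "101011101" → 9 new (1, 0, 1, 0, 1, 1, 1, 0, 1)
  "101011" → prefix "101011" already present; 0 new (none)
  "101010011" → prefix "10101" already present; 4 new (0, 0, 1, 1)
  "1010101" → prefix "101010" already present; 1 new (1)
  "0011011111" → 10 new (0, 0, 1, 1, 0, 1, 1, 1, 1, 1)
  "00110" → prefix "00110" already present; 0 new (none)
  "1010100" → prefix "1010100" already present; 0 new (none)
  "0011011100" → prefix "00110111" already present; 2 new (0, 0)
  "1010011" → prefix "1010" already present; 3 new (0, 1, 1)
  "0011010001" → prefix "001101" already present; 4 new (0, 0, 0, 1)
  "001110100" → prefix "0011" already present; 5 new (1, 0, 1, 0, 0)
  "101000000" → prefix "10100" already present; 4 new (0, 0, 0, 0)
  "0011111000" → prefix "00111" already present; 5 new (1, 1, 0, 0, 0)
  "001111" → prefix "001111" already present; 0 new (none)
  "001101" → prefix "001101" already present; 0 new (none)
  "0011010000" → prefix "001101000" already present; 1 new (0)
  "10101" → prefix "10101" already present; 0 new (none)
Total nodes = 9 + 0 + 4 + 1 + 10 + 0 + 0 + 2 + 3 + 4 + 5 + 4 + 5 + 0 + 0 + 1 + 0 = 48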